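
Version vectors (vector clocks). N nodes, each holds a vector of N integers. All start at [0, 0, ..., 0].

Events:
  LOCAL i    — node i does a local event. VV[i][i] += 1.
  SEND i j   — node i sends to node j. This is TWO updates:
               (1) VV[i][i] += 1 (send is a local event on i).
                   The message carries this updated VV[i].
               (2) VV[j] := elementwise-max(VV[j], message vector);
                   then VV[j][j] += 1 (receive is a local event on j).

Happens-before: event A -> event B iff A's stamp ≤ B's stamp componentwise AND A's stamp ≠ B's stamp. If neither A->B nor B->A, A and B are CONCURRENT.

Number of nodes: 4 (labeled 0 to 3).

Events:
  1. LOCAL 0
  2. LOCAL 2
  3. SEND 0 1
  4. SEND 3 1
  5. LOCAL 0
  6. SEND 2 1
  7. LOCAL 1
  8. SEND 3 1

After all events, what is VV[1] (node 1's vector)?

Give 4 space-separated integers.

Answer: 2 5 2 2

Derivation:
Initial: VV[0]=[0, 0, 0, 0]
Initial: VV[1]=[0, 0, 0, 0]
Initial: VV[2]=[0, 0, 0, 0]
Initial: VV[3]=[0, 0, 0, 0]
Event 1: LOCAL 0: VV[0][0]++ -> VV[0]=[1, 0, 0, 0]
Event 2: LOCAL 2: VV[2][2]++ -> VV[2]=[0, 0, 1, 0]
Event 3: SEND 0->1: VV[0][0]++ -> VV[0]=[2, 0, 0, 0], msg_vec=[2, 0, 0, 0]; VV[1]=max(VV[1],msg_vec) then VV[1][1]++ -> VV[1]=[2, 1, 0, 0]
Event 4: SEND 3->1: VV[3][3]++ -> VV[3]=[0, 0, 0, 1], msg_vec=[0, 0, 0, 1]; VV[1]=max(VV[1],msg_vec) then VV[1][1]++ -> VV[1]=[2, 2, 0, 1]
Event 5: LOCAL 0: VV[0][0]++ -> VV[0]=[3, 0, 0, 0]
Event 6: SEND 2->1: VV[2][2]++ -> VV[2]=[0, 0, 2, 0], msg_vec=[0, 0, 2, 0]; VV[1]=max(VV[1],msg_vec) then VV[1][1]++ -> VV[1]=[2, 3, 2, 1]
Event 7: LOCAL 1: VV[1][1]++ -> VV[1]=[2, 4, 2, 1]
Event 8: SEND 3->1: VV[3][3]++ -> VV[3]=[0, 0, 0, 2], msg_vec=[0, 0, 0, 2]; VV[1]=max(VV[1],msg_vec) then VV[1][1]++ -> VV[1]=[2, 5, 2, 2]
Final vectors: VV[0]=[3, 0, 0, 0]; VV[1]=[2, 5, 2, 2]; VV[2]=[0, 0, 2, 0]; VV[3]=[0, 0, 0, 2]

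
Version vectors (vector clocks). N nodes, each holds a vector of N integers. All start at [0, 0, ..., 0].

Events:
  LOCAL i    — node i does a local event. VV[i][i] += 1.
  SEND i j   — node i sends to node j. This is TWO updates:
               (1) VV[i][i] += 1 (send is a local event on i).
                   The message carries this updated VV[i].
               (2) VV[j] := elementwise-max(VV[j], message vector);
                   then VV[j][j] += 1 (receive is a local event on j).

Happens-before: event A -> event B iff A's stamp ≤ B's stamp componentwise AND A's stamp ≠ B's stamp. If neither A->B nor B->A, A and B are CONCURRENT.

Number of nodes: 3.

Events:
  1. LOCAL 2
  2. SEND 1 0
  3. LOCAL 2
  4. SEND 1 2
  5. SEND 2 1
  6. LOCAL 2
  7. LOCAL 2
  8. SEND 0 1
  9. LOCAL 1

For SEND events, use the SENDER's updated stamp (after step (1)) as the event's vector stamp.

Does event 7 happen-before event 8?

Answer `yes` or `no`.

Answer: no

Derivation:
Initial: VV[0]=[0, 0, 0]
Initial: VV[1]=[0, 0, 0]
Initial: VV[2]=[0, 0, 0]
Event 1: LOCAL 2: VV[2][2]++ -> VV[2]=[0, 0, 1]
Event 2: SEND 1->0: VV[1][1]++ -> VV[1]=[0, 1, 0], msg_vec=[0, 1, 0]; VV[0]=max(VV[0],msg_vec) then VV[0][0]++ -> VV[0]=[1, 1, 0]
Event 3: LOCAL 2: VV[2][2]++ -> VV[2]=[0, 0, 2]
Event 4: SEND 1->2: VV[1][1]++ -> VV[1]=[0, 2, 0], msg_vec=[0, 2, 0]; VV[2]=max(VV[2],msg_vec) then VV[2][2]++ -> VV[2]=[0, 2, 3]
Event 5: SEND 2->1: VV[2][2]++ -> VV[2]=[0, 2, 4], msg_vec=[0, 2, 4]; VV[1]=max(VV[1],msg_vec) then VV[1][1]++ -> VV[1]=[0, 3, 4]
Event 6: LOCAL 2: VV[2][2]++ -> VV[2]=[0, 2, 5]
Event 7: LOCAL 2: VV[2][2]++ -> VV[2]=[0, 2, 6]
Event 8: SEND 0->1: VV[0][0]++ -> VV[0]=[2, 1, 0], msg_vec=[2, 1, 0]; VV[1]=max(VV[1],msg_vec) then VV[1][1]++ -> VV[1]=[2, 4, 4]
Event 9: LOCAL 1: VV[1][1]++ -> VV[1]=[2, 5, 4]
Event 7 stamp: [0, 2, 6]
Event 8 stamp: [2, 1, 0]
[0, 2, 6] <= [2, 1, 0]? False. Equal? False. Happens-before: False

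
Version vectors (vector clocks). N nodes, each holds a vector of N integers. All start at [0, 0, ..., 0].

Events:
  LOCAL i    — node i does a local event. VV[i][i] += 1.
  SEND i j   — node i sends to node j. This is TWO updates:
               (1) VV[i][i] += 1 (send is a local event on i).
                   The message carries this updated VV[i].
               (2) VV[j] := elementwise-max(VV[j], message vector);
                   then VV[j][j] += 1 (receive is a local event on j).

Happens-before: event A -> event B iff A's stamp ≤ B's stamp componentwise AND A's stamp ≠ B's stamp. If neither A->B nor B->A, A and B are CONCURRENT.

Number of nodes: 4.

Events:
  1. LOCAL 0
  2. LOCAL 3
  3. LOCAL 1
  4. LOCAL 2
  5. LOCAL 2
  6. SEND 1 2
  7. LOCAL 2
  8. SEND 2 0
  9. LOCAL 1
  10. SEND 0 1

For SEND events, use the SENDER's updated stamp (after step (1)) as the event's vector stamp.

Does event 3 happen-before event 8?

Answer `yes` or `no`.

Initial: VV[0]=[0, 0, 0, 0]
Initial: VV[1]=[0, 0, 0, 0]
Initial: VV[2]=[0, 0, 0, 0]
Initial: VV[3]=[0, 0, 0, 0]
Event 1: LOCAL 0: VV[0][0]++ -> VV[0]=[1, 0, 0, 0]
Event 2: LOCAL 3: VV[3][3]++ -> VV[3]=[0, 0, 0, 1]
Event 3: LOCAL 1: VV[1][1]++ -> VV[1]=[0, 1, 0, 0]
Event 4: LOCAL 2: VV[2][2]++ -> VV[2]=[0, 0, 1, 0]
Event 5: LOCAL 2: VV[2][2]++ -> VV[2]=[0, 0, 2, 0]
Event 6: SEND 1->2: VV[1][1]++ -> VV[1]=[0, 2, 0, 0], msg_vec=[0, 2, 0, 0]; VV[2]=max(VV[2],msg_vec) then VV[2][2]++ -> VV[2]=[0, 2, 3, 0]
Event 7: LOCAL 2: VV[2][2]++ -> VV[2]=[0, 2, 4, 0]
Event 8: SEND 2->0: VV[2][2]++ -> VV[2]=[0, 2, 5, 0], msg_vec=[0, 2, 5, 0]; VV[0]=max(VV[0],msg_vec) then VV[0][0]++ -> VV[0]=[2, 2, 5, 0]
Event 9: LOCAL 1: VV[1][1]++ -> VV[1]=[0, 3, 0, 0]
Event 10: SEND 0->1: VV[0][0]++ -> VV[0]=[3, 2, 5, 0], msg_vec=[3, 2, 5, 0]; VV[1]=max(VV[1],msg_vec) then VV[1][1]++ -> VV[1]=[3, 4, 5, 0]
Event 3 stamp: [0, 1, 0, 0]
Event 8 stamp: [0, 2, 5, 0]
[0, 1, 0, 0] <= [0, 2, 5, 0]? True. Equal? False. Happens-before: True

Answer: yes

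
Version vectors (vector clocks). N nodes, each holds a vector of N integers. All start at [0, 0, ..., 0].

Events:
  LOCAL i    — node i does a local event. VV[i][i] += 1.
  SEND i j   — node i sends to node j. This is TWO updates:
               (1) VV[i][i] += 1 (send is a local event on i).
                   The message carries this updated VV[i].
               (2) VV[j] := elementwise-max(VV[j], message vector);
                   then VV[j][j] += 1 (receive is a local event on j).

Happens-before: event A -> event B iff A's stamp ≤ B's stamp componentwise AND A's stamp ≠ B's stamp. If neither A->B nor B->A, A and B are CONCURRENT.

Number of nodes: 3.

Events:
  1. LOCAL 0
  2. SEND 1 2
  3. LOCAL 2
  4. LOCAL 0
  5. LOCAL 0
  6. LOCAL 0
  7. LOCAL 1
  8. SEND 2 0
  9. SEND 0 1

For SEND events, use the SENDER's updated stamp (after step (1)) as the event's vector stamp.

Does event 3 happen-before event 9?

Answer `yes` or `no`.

Initial: VV[0]=[0, 0, 0]
Initial: VV[1]=[0, 0, 0]
Initial: VV[2]=[0, 0, 0]
Event 1: LOCAL 0: VV[0][0]++ -> VV[0]=[1, 0, 0]
Event 2: SEND 1->2: VV[1][1]++ -> VV[1]=[0, 1, 0], msg_vec=[0, 1, 0]; VV[2]=max(VV[2],msg_vec) then VV[2][2]++ -> VV[2]=[0, 1, 1]
Event 3: LOCAL 2: VV[2][2]++ -> VV[2]=[0, 1, 2]
Event 4: LOCAL 0: VV[0][0]++ -> VV[0]=[2, 0, 0]
Event 5: LOCAL 0: VV[0][0]++ -> VV[0]=[3, 0, 0]
Event 6: LOCAL 0: VV[0][0]++ -> VV[0]=[4, 0, 0]
Event 7: LOCAL 1: VV[1][1]++ -> VV[1]=[0, 2, 0]
Event 8: SEND 2->0: VV[2][2]++ -> VV[2]=[0, 1, 3], msg_vec=[0, 1, 3]; VV[0]=max(VV[0],msg_vec) then VV[0][0]++ -> VV[0]=[5, 1, 3]
Event 9: SEND 0->1: VV[0][0]++ -> VV[0]=[6, 1, 3], msg_vec=[6, 1, 3]; VV[1]=max(VV[1],msg_vec) then VV[1][1]++ -> VV[1]=[6, 3, 3]
Event 3 stamp: [0, 1, 2]
Event 9 stamp: [6, 1, 3]
[0, 1, 2] <= [6, 1, 3]? True. Equal? False. Happens-before: True

Answer: yes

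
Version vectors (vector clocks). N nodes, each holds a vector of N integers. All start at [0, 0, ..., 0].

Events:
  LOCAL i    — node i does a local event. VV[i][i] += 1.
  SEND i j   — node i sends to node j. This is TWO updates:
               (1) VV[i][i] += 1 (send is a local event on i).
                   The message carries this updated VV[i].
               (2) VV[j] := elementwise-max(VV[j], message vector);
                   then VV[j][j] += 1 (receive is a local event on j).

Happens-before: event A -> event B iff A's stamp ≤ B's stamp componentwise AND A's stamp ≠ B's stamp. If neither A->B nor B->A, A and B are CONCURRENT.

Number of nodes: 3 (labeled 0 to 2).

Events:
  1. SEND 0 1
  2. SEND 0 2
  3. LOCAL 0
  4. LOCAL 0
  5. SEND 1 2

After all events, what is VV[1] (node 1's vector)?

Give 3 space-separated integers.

Initial: VV[0]=[0, 0, 0]
Initial: VV[1]=[0, 0, 0]
Initial: VV[2]=[0, 0, 0]
Event 1: SEND 0->1: VV[0][0]++ -> VV[0]=[1, 0, 0], msg_vec=[1, 0, 0]; VV[1]=max(VV[1],msg_vec) then VV[1][1]++ -> VV[1]=[1, 1, 0]
Event 2: SEND 0->2: VV[0][0]++ -> VV[0]=[2, 0, 0], msg_vec=[2, 0, 0]; VV[2]=max(VV[2],msg_vec) then VV[2][2]++ -> VV[2]=[2, 0, 1]
Event 3: LOCAL 0: VV[0][0]++ -> VV[0]=[3, 0, 0]
Event 4: LOCAL 0: VV[0][0]++ -> VV[0]=[4, 0, 0]
Event 5: SEND 1->2: VV[1][1]++ -> VV[1]=[1, 2, 0], msg_vec=[1, 2, 0]; VV[2]=max(VV[2],msg_vec) then VV[2][2]++ -> VV[2]=[2, 2, 2]
Final vectors: VV[0]=[4, 0, 0]; VV[1]=[1, 2, 0]; VV[2]=[2, 2, 2]

Answer: 1 2 0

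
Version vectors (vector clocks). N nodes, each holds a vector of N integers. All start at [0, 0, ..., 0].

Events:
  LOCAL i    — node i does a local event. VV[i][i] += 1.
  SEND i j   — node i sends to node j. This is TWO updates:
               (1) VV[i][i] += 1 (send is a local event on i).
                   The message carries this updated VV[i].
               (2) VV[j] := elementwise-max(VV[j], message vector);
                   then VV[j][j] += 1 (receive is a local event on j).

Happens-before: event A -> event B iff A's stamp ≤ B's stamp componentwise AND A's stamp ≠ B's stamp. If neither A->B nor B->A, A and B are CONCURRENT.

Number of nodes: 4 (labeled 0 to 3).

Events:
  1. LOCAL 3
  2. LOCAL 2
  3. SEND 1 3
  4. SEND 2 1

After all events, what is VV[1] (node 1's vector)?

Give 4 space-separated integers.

Answer: 0 2 2 0

Derivation:
Initial: VV[0]=[0, 0, 0, 0]
Initial: VV[1]=[0, 0, 0, 0]
Initial: VV[2]=[0, 0, 0, 0]
Initial: VV[3]=[0, 0, 0, 0]
Event 1: LOCAL 3: VV[3][3]++ -> VV[3]=[0, 0, 0, 1]
Event 2: LOCAL 2: VV[2][2]++ -> VV[2]=[0, 0, 1, 0]
Event 3: SEND 1->3: VV[1][1]++ -> VV[1]=[0, 1, 0, 0], msg_vec=[0, 1, 0, 0]; VV[3]=max(VV[3],msg_vec) then VV[3][3]++ -> VV[3]=[0, 1, 0, 2]
Event 4: SEND 2->1: VV[2][2]++ -> VV[2]=[0, 0, 2, 0], msg_vec=[0, 0, 2, 0]; VV[1]=max(VV[1],msg_vec) then VV[1][1]++ -> VV[1]=[0, 2, 2, 0]
Final vectors: VV[0]=[0, 0, 0, 0]; VV[1]=[0, 2, 2, 0]; VV[2]=[0, 0, 2, 0]; VV[3]=[0, 1, 0, 2]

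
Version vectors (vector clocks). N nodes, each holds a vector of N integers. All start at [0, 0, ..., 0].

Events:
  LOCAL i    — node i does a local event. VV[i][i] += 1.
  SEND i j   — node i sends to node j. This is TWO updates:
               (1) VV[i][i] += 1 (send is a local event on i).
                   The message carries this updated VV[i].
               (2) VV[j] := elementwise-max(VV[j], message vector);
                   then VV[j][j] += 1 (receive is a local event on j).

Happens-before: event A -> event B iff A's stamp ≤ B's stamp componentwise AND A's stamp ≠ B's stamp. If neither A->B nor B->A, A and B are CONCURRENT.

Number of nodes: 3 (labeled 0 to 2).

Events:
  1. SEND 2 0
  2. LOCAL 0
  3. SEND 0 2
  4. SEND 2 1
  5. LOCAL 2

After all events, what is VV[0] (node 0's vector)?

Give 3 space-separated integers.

Initial: VV[0]=[0, 0, 0]
Initial: VV[1]=[0, 0, 0]
Initial: VV[2]=[0, 0, 0]
Event 1: SEND 2->0: VV[2][2]++ -> VV[2]=[0, 0, 1], msg_vec=[0, 0, 1]; VV[0]=max(VV[0],msg_vec) then VV[0][0]++ -> VV[0]=[1, 0, 1]
Event 2: LOCAL 0: VV[0][0]++ -> VV[0]=[2, 0, 1]
Event 3: SEND 0->2: VV[0][0]++ -> VV[0]=[3, 0, 1], msg_vec=[3, 0, 1]; VV[2]=max(VV[2],msg_vec) then VV[2][2]++ -> VV[2]=[3, 0, 2]
Event 4: SEND 2->1: VV[2][2]++ -> VV[2]=[3, 0, 3], msg_vec=[3, 0, 3]; VV[1]=max(VV[1],msg_vec) then VV[1][1]++ -> VV[1]=[3, 1, 3]
Event 5: LOCAL 2: VV[2][2]++ -> VV[2]=[3, 0, 4]
Final vectors: VV[0]=[3, 0, 1]; VV[1]=[3, 1, 3]; VV[2]=[3, 0, 4]

Answer: 3 0 1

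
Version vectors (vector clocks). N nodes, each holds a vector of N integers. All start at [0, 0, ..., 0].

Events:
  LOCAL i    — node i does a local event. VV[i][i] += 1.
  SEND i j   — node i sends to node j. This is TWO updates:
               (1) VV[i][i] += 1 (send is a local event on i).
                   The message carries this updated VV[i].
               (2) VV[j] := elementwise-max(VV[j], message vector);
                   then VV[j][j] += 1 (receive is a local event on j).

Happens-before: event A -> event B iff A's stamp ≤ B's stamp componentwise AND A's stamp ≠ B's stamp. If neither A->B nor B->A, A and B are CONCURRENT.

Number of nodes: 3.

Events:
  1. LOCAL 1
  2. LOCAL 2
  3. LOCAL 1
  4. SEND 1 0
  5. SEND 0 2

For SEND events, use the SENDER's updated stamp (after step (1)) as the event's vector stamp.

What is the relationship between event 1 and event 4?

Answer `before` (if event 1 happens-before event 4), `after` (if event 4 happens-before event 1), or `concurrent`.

Answer: before

Derivation:
Initial: VV[0]=[0, 0, 0]
Initial: VV[1]=[0, 0, 0]
Initial: VV[2]=[0, 0, 0]
Event 1: LOCAL 1: VV[1][1]++ -> VV[1]=[0, 1, 0]
Event 2: LOCAL 2: VV[2][2]++ -> VV[2]=[0, 0, 1]
Event 3: LOCAL 1: VV[1][1]++ -> VV[1]=[0, 2, 0]
Event 4: SEND 1->0: VV[1][1]++ -> VV[1]=[0, 3, 0], msg_vec=[0, 3, 0]; VV[0]=max(VV[0],msg_vec) then VV[0][0]++ -> VV[0]=[1, 3, 0]
Event 5: SEND 0->2: VV[0][0]++ -> VV[0]=[2, 3, 0], msg_vec=[2, 3, 0]; VV[2]=max(VV[2],msg_vec) then VV[2][2]++ -> VV[2]=[2, 3, 2]
Event 1 stamp: [0, 1, 0]
Event 4 stamp: [0, 3, 0]
[0, 1, 0] <= [0, 3, 0]? True
[0, 3, 0] <= [0, 1, 0]? False
Relation: before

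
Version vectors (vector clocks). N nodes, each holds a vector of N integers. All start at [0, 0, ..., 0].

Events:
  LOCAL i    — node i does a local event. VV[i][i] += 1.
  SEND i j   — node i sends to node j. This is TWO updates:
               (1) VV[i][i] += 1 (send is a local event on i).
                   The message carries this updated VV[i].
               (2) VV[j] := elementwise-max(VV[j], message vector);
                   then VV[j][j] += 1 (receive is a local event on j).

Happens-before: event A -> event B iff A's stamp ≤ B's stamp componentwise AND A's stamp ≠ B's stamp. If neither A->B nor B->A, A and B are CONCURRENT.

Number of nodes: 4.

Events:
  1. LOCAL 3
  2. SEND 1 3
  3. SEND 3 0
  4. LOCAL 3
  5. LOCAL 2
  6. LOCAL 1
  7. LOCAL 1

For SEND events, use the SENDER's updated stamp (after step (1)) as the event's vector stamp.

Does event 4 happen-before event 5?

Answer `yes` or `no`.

Answer: no

Derivation:
Initial: VV[0]=[0, 0, 0, 0]
Initial: VV[1]=[0, 0, 0, 0]
Initial: VV[2]=[0, 0, 0, 0]
Initial: VV[3]=[0, 0, 0, 0]
Event 1: LOCAL 3: VV[3][3]++ -> VV[3]=[0, 0, 0, 1]
Event 2: SEND 1->3: VV[1][1]++ -> VV[1]=[0, 1, 0, 0], msg_vec=[0, 1, 0, 0]; VV[3]=max(VV[3],msg_vec) then VV[3][3]++ -> VV[3]=[0, 1, 0, 2]
Event 3: SEND 3->0: VV[3][3]++ -> VV[3]=[0, 1, 0, 3], msg_vec=[0, 1, 0, 3]; VV[0]=max(VV[0],msg_vec) then VV[0][0]++ -> VV[0]=[1, 1, 0, 3]
Event 4: LOCAL 3: VV[3][3]++ -> VV[3]=[0, 1, 0, 4]
Event 5: LOCAL 2: VV[2][2]++ -> VV[2]=[0, 0, 1, 0]
Event 6: LOCAL 1: VV[1][1]++ -> VV[1]=[0, 2, 0, 0]
Event 7: LOCAL 1: VV[1][1]++ -> VV[1]=[0, 3, 0, 0]
Event 4 stamp: [0, 1, 0, 4]
Event 5 stamp: [0, 0, 1, 0]
[0, 1, 0, 4] <= [0, 0, 1, 0]? False. Equal? False. Happens-before: False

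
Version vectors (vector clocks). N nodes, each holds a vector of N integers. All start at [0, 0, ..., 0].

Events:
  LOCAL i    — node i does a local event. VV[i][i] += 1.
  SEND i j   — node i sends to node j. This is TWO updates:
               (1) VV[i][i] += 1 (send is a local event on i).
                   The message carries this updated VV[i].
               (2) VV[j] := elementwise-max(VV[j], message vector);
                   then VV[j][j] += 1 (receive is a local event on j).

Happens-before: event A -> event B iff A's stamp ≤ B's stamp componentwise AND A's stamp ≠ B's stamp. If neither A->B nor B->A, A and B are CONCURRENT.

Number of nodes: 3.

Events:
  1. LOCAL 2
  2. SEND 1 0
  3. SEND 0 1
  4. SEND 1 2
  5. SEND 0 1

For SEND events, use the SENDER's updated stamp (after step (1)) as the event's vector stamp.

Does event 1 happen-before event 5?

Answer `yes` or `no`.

Answer: no

Derivation:
Initial: VV[0]=[0, 0, 0]
Initial: VV[1]=[0, 0, 0]
Initial: VV[2]=[0, 0, 0]
Event 1: LOCAL 2: VV[2][2]++ -> VV[2]=[0, 0, 1]
Event 2: SEND 1->0: VV[1][1]++ -> VV[1]=[0, 1, 0], msg_vec=[0, 1, 0]; VV[0]=max(VV[0],msg_vec) then VV[0][0]++ -> VV[0]=[1, 1, 0]
Event 3: SEND 0->1: VV[0][0]++ -> VV[0]=[2, 1, 0], msg_vec=[2, 1, 0]; VV[1]=max(VV[1],msg_vec) then VV[1][1]++ -> VV[1]=[2, 2, 0]
Event 4: SEND 1->2: VV[1][1]++ -> VV[1]=[2, 3, 0], msg_vec=[2, 3, 0]; VV[2]=max(VV[2],msg_vec) then VV[2][2]++ -> VV[2]=[2, 3, 2]
Event 5: SEND 0->1: VV[0][0]++ -> VV[0]=[3, 1, 0], msg_vec=[3, 1, 0]; VV[1]=max(VV[1],msg_vec) then VV[1][1]++ -> VV[1]=[3, 4, 0]
Event 1 stamp: [0, 0, 1]
Event 5 stamp: [3, 1, 0]
[0, 0, 1] <= [3, 1, 0]? False. Equal? False. Happens-before: False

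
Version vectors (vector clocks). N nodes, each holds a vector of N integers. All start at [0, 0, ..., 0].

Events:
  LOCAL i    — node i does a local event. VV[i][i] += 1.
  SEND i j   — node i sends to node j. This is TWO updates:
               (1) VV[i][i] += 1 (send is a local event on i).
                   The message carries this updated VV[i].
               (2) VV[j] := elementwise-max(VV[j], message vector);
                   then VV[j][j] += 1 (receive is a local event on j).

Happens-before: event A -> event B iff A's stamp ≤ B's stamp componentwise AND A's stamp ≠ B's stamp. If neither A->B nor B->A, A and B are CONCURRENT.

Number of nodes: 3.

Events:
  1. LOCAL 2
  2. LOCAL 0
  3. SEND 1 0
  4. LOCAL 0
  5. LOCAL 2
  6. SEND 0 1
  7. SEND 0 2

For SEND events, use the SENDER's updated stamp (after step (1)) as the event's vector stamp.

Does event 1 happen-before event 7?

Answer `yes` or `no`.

Answer: no

Derivation:
Initial: VV[0]=[0, 0, 0]
Initial: VV[1]=[0, 0, 0]
Initial: VV[2]=[0, 0, 0]
Event 1: LOCAL 2: VV[2][2]++ -> VV[2]=[0, 0, 1]
Event 2: LOCAL 0: VV[0][0]++ -> VV[0]=[1, 0, 0]
Event 3: SEND 1->0: VV[1][1]++ -> VV[1]=[0, 1, 0], msg_vec=[0, 1, 0]; VV[0]=max(VV[0],msg_vec) then VV[0][0]++ -> VV[0]=[2, 1, 0]
Event 4: LOCAL 0: VV[0][0]++ -> VV[0]=[3, 1, 0]
Event 5: LOCAL 2: VV[2][2]++ -> VV[2]=[0, 0, 2]
Event 6: SEND 0->1: VV[0][0]++ -> VV[0]=[4, 1, 0], msg_vec=[4, 1, 0]; VV[1]=max(VV[1],msg_vec) then VV[1][1]++ -> VV[1]=[4, 2, 0]
Event 7: SEND 0->2: VV[0][0]++ -> VV[0]=[5, 1, 0], msg_vec=[5, 1, 0]; VV[2]=max(VV[2],msg_vec) then VV[2][2]++ -> VV[2]=[5, 1, 3]
Event 1 stamp: [0, 0, 1]
Event 7 stamp: [5, 1, 0]
[0, 0, 1] <= [5, 1, 0]? False. Equal? False. Happens-before: False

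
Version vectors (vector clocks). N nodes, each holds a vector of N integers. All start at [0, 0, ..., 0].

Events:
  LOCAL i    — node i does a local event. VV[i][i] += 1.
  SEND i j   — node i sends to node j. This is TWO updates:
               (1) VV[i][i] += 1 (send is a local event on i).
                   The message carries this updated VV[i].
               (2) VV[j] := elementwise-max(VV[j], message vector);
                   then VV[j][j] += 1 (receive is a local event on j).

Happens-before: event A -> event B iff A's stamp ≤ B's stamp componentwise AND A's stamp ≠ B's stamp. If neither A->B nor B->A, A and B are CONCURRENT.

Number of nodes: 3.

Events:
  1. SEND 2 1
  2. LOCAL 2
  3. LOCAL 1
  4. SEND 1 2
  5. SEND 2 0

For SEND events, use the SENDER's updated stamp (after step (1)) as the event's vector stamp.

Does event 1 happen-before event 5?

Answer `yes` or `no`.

Initial: VV[0]=[0, 0, 0]
Initial: VV[1]=[0, 0, 0]
Initial: VV[2]=[0, 0, 0]
Event 1: SEND 2->1: VV[2][2]++ -> VV[2]=[0, 0, 1], msg_vec=[0, 0, 1]; VV[1]=max(VV[1],msg_vec) then VV[1][1]++ -> VV[1]=[0, 1, 1]
Event 2: LOCAL 2: VV[2][2]++ -> VV[2]=[0, 0, 2]
Event 3: LOCAL 1: VV[1][1]++ -> VV[1]=[0, 2, 1]
Event 4: SEND 1->2: VV[1][1]++ -> VV[1]=[0, 3, 1], msg_vec=[0, 3, 1]; VV[2]=max(VV[2],msg_vec) then VV[2][2]++ -> VV[2]=[0, 3, 3]
Event 5: SEND 2->0: VV[2][2]++ -> VV[2]=[0, 3, 4], msg_vec=[0, 3, 4]; VV[0]=max(VV[0],msg_vec) then VV[0][0]++ -> VV[0]=[1, 3, 4]
Event 1 stamp: [0, 0, 1]
Event 5 stamp: [0, 3, 4]
[0, 0, 1] <= [0, 3, 4]? True. Equal? False. Happens-before: True

Answer: yes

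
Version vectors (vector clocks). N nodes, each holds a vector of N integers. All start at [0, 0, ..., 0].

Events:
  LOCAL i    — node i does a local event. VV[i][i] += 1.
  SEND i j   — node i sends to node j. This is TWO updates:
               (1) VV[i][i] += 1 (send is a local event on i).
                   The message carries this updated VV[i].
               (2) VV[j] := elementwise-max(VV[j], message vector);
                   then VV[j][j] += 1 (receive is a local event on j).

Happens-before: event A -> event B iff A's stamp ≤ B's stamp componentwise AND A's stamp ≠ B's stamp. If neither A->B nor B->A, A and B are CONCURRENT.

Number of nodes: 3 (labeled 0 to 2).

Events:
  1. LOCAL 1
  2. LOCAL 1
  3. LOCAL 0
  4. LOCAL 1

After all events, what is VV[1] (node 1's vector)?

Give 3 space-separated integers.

Initial: VV[0]=[0, 0, 0]
Initial: VV[1]=[0, 0, 0]
Initial: VV[2]=[0, 0, 0]
Event 1: LOCAL 1: VV[1][1]++ -> VV[1]=[0, 1, 0]
Event 2: LOCAL 1: VV[1][1]++ -> VV[1]=[0, 2, 0]
Event 3: LOCAL 0: VV[0][0]++ -> VV[0]=[1, 0, 0]
Event 4: LOCAL 1: VV[1][1]++ -> VV[1]=[0, 3, 0]
Final vectors: VV[0]=[1, 0, 0]; VV[1]=[0, 3, 0]; VV[2]=[0, 0, 0]

Answer: 0 3 0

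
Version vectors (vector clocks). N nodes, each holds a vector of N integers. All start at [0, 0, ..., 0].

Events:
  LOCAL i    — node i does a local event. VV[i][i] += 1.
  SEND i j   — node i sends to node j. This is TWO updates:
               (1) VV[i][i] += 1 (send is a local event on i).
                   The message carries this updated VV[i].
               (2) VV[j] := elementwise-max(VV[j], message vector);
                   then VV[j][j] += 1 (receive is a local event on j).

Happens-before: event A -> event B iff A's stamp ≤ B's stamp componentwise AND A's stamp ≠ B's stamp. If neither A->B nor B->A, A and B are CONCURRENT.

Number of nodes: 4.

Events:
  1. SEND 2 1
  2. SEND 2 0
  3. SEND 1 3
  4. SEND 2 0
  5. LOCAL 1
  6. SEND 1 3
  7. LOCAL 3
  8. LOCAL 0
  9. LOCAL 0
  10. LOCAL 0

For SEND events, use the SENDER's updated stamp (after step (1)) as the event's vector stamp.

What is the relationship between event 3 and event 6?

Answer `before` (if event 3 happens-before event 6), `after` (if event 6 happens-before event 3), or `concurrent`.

Initial: VV[0]=[0, 0, 0, 0]
Initial: VV[1]=[0, 0, 0, 0]
Initial: VV[2]=[0, 0, 0, 0]
Initial: VV[3]=[0, 0, 0, 0]
Event 1: SEND 2->1: VV[2][2]++ -> VV[2]=[0, 0, 1, 0], msg_vec=[0, 0, 1, 0]; VV[1]=max(VV[1],msg_vec) then VV[1][1]++ -> VV[1]=[0, 1, 1, 0]
Event 2: SEND 2->0: VV[2][2]++ -> VV[2]=[0, 0, 2, 0], msg_vec=[0, 0, 2, 0]; VV[0]=max(VV[0],msg_vec) then VV[0][0]++ -> VV[0]=[1, 0, 2, 0]
Event 3: SEND 1->3: VV[1][1]++ -> VV[1]=[0, 2, 1, 0], msg_vec=[0, 2, 1, 0]; VV[3]=max(VV[3],msg_vec) then VV[3][3]++ -> VV[3]=[0, 2, 1, 1]
Event 4: SEND 2->0: VV[2][2]++ -> VV[2]=[0, 0, 3, 0], msg_vec=[0, 0, 3, 0]; VV[0]=max(VV[0],msg_vec) then VV[0][0]++ -> VV[0]=[2, 0, 3, 0]
Event 5: LOCAL 1: VV[1][1]++ -> VV[1]=[0, 3, 1, 0]
Event 6: SEND 1->3: VV[1][1]++ -> VV[1]=[0, 4, 1, 0], msg_vec=[0, 4, 1, 0]; VV[3]=max(VV[3],msg_vec) then VV[3][3]++ -> VV[3]=[0, 4, 1, 2]
Event 7: LOCAL 3: VV[3][3]++ -> VV[3]=[0, 4, 1, 3]
Event 8: LOCAL 0: VV[0][0]++ -> VV[0]=[3, 0, 3, 0]
Event 9: LOCAL 0: VV[0][0]++ -> VV[0]=[4, 0, 3, 0]
Event 10: LOCAL 0: VV[0][0]++ -> VV[0]=[5, 0, 3, 0]
Event 3 stamp: [0, 2, 1, 0]
Event 6 stamp: [0, 4, 1, 0]
[0, 2, 1, 0] <= [0, 4, 1, 0]? True
[0, 4, 1, 0] <= [0, 2, 1, 0]? False
Relation: before

Answer: before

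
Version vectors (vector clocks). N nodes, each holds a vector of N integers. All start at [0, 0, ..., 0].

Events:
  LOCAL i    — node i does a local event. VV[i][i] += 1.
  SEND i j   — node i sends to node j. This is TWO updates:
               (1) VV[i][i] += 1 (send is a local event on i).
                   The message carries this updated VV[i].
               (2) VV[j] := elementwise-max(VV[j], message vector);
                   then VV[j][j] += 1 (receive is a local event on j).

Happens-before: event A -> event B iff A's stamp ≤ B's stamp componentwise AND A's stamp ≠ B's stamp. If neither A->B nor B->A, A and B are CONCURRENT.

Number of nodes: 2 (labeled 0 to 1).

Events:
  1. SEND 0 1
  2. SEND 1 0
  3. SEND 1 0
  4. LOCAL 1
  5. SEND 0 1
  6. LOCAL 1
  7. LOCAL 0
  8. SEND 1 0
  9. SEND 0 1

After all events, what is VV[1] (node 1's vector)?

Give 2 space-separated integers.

Initial: VV[0]=[0, 0]
Initial: VV[1]=[0, 0]
Event 1: SEND 0->1: VV[0][0]++ -> VV[0]=[1, 0], msg_vec=[1, 0]; VV[1]=max(VV[1],msg_vec) then VV[1][1]++ -> VV[1]=[1, 1]
Event 2: SEND 1->0: VV[1][1]++ -> VV[1]=[1, 2], msg_vec=[1, 2]; VV[0]=max(VV[0],msg_vec) then VV[0][0]++ -> VV[0]=[2, 2]
Event 3: SEND 1->0: VV[1][1]++ -> VV[1]=[1, 3], msg_vec=[1, 3]; VV[0]=max(VV[0],msg_vec) then VV[0][0]++ -> VV[0]=[3, 3]
Event 4: LOCAL 1: VV[1][1]++ -> VV[1]=[1, 4]
Event 5: SEND 0->1: VV[0][0]++ -> VV[0]=[4, 3], msg_vec=[4, 3]; VV[1]=max(VV[1],msg_vec) then VV[1][1]++ -> VV[1]=[4, 5]
Event 6: LOCAL 1: VV[1][1]++ -> VV[1]=[4, 6]
Event 7: LOCAL 0: VV[0][0]++ -> VV[0]=[5, 3]
Event 8: SEND 1->0: VV[1][1]++ -> VV[1]=[4, 7], msg_vec=[4, 7]; VV[0]=max(VV[0],msg_vec) then VV[0][0]++ -> VV[0]=[6, 7]
Event 9: SEND 0->1: VV[0][0]++ -> VV[0]=[7, 7], msg_vec=[7, 7]; VV[1]=max(VV[1],msg_vec) then VV[1][1]++ -> VV[1]=[7, 8]
Final vectors: VV[0]=[7, 7]; VV[1]=[7, 8]

Answer: 7 8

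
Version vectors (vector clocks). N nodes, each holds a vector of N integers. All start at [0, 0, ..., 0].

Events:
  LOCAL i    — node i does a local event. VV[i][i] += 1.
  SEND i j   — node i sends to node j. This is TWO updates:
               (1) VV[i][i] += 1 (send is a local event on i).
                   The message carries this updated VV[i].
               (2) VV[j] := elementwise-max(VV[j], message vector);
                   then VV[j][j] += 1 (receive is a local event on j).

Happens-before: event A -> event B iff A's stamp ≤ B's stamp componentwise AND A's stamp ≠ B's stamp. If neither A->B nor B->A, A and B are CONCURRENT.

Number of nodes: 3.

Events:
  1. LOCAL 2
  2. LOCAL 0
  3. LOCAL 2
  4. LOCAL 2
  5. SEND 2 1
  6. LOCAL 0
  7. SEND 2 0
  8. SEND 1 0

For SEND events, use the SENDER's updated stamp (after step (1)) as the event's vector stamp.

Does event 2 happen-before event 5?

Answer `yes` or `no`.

Answer: no

Derivation:
Initial: VV[0]=[0, 0, 0]
Initial: VV[1]=[0, 0, 0]
Initial: VV[2]=[0, 0, 0]
Event 1: LOCAL 2: VV[2][2]++ -> VV[2]=[0, 0, 1]
Event 2: LOCAL 0: VV[0][0]++ -> VV[0]=[1, 0, 0]
Event 3: LOCAL 2: VV[2][2]++ -> VV[2]=[0, 0, 2]
Event 4: LOCAL 2: VV[2][2]++ -> VV[2]=[0, 0, 3]
Event 5: SEND 2->1: VV[2][2]++ -> VV[2]=[0, 0, 4], msg_vec=[0, 0, 4]; VV[1]=max(VV[1],msg_vec) then VV[1][1]++ -> VV[1]=[0, 1, 4]
Event 6: LOCAL 0: VV[0][0]++ -> VV[0]=[2, 0, 0]
Event 7: SEND 2->0: VV[2][2]++ -> VV[2]=[0, 0, 5], msg_vec=[0, 0, 5]; VV[0]=max(VV[0],msg_vec) then VV[0][0]++ -> VV[0]=[3, 0, 5]
Event 8: SEND 1->0: VV[1][1]++ -> VV[1]=[0, 2, 4], msg_vec=[0, 2, 4]; VV[0]=max(VV[0],msg_vec) then VV[0][0]++ -> VV[0]=[4, 2, 5]
Event 2 stamp: [1, 0, 0]
Event 5 stamp: [0, 0, 4]
[1, 0, 0] <= [0, 0, 4]? False. Equal? False. Happens-before: False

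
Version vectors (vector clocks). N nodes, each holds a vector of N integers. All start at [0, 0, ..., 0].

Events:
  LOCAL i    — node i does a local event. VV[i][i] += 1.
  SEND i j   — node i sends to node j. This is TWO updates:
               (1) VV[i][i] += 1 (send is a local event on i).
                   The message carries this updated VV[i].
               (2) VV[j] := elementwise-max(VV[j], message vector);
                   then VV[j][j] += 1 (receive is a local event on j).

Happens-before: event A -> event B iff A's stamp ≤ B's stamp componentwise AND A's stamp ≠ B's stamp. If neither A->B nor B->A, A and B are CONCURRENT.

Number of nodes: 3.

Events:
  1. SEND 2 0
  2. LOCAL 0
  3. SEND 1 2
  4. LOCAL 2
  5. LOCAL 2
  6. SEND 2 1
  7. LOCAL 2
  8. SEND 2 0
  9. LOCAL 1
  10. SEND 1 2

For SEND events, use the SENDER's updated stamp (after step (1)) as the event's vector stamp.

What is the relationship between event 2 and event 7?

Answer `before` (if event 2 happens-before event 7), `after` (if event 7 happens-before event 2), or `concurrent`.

Initial: VV[0]=[0, 0, 0]
Initial: VV[1]=[0, 0, 0]
Initial: VV[2]=[0, 0, 0]
Event 1: SEND 2->0: VV[2][2]++ -> VV[2]=[0, 0, 1], msg_vec=[0, 0, 1]; VV[0]=max(VV[0],msg_vec) then VV[0][0]++ -> VV[0]=[1, 0, 1]
Event 2: LOCAL 0: VV[0][0]++ -> VV[0]=[2, 0, 1]
Event 3: SEND 1->2: VV[1][1]++ -> VV[1]=[0, 1, 0], msg_vec=[0, 1, 0]; VV[2]=max(VV[2],msg_vec) then VV[2][2]++ -> VV[2]=[0, 1, 2]
Event 4: LOCAL 2: VV[2][2]++ -> VV[2]=[0, 1, 3]
Event 5: LOCAL 2: VV[2][2]++ -> VV[2]=[0, 1, 4]
Event 6: SEND 2->1: VV[2][2]++ -> VV[2]=[0, 1, 5], msg_vec=[0, 1, 5]; VV[1]=max(VV[1],msg_vec) then VV[1][1]++ -> VV[1]=[0, 2, 5]
Event 7: LOCAL 2: VV[2][2]++ -> VV[2]=[0, 1, 6]
Event 8: SEND 2->0: VV[2][2]++ -> VV[2]=[0, 1, 7], msg_vec=[0, 1, 7]; VV[0]=max(VV[0],msg_vec) then VV[0][0]++ -> VV[0]=[3, 1, 7]
Event 9: LOCAL 1: VV[1][1]++ -> VV[1]=[0, 3, 5]
Event 10: SEND 1->2: VV[1][1]++ -> VV[1]=[0, 4, 5], msg_vec=[0, 4, 5]; VV[2]=max(VV[2],msg_vec) then VV[2][2]++ -> VV[2]=[0, 4, 8]
Event 2 stamp: [2, 0, 1]
Event 7 stamp: [0, 1, 6]
[2, 0, 1] <= [0, 1, 6]? False
[0, 1, 6] <= [2, 0, 1]? False
Relation: concurrent

Answer: concurrent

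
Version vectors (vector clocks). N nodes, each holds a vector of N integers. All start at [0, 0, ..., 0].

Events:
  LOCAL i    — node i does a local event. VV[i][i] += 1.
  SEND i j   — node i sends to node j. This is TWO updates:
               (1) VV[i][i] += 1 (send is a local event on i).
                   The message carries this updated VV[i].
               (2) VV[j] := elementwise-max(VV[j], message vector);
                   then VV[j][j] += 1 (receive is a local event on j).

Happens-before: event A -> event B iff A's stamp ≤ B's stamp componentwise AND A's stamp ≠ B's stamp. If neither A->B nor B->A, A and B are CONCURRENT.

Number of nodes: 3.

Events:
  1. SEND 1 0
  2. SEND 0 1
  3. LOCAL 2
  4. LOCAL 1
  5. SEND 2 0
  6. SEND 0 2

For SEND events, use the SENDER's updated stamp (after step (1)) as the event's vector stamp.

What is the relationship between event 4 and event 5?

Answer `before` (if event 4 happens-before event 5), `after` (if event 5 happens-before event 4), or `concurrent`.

Initial: VV[0]=[0, 0, 0]
Initial: VV[1]=[0, 0, 0]
Initial: VV[2]=[0, 0, 0]
Event 1: SEND 1->0: VV[1][1]++ -> VV[1]=[0, 1, 0], msg_vec=[0, 1, 0]; VV[0]=max(VV[0],msg_vec) then VV[0][0]++ -> VV[0]=[1, 1, 0]
Event 2: SEND 0->1: VV[0][0]++ -> VV[0]=[2, 1, 0], msg_vec=[2, 1, 0]; VV[1]=max(VV[1],msg_vec) then VV[1][1]++ -> VV[1]=[2, 2, 0]
Event 3: LOCAL 2: VV[2][2]++ -> VV[2]=[0, 0, 1]
Event 4: LOCAL 1: VV[1][1]++ -> VV[1]=[2, 3, 0]
Event 5: SEND 2->0: VV[2][2]++ -> VV[2]=[0, 0, 2], msg_vec=[0, 0, 2]; VV[0]=max(VV[0],msg_vec) then VV[0][0]++ -> VV[0]=[3, 1, 2]
Event 6: SEND 0->2: VV[0][0]++ -> VV[0]=[4, 1, 2], msg_vec=[4, 1, 2]; VV[2]=max(VV[2],msg_vec) then VV[2][2]++ -> VV[2]=[4, 1, 3]
Event 4 stamp: [2, 3, 0]
Event 5 stamp: [0, 0, 2]
[2, 3, 0] <= [0, 0, 2]? False
[0, 0, 2] <= [2, 3, 0]? False
Relation: concurrent

Answer: concurrent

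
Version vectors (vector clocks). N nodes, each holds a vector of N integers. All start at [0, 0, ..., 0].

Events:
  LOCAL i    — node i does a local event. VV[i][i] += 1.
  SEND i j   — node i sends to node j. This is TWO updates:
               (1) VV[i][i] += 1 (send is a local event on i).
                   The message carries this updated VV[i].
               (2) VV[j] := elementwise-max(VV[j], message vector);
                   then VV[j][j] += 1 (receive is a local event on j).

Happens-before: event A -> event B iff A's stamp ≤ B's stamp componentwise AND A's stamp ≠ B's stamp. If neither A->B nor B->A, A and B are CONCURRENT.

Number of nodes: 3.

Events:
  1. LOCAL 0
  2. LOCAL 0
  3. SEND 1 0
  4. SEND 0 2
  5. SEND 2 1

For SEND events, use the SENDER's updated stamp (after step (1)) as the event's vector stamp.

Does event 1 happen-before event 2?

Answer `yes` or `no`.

Initial: VV[0]=[0, 0, 0]
Initial: VV[1]=[0, 0, 0]
Initial: VV[2]=[0, 0, 0]
Event 1: LOCAL 0: VV[0][0]++ -> VV[0]=[1, 0, 0]
Event 2: LOCAL 0: VV[0][0]++ -> VV[0]=[2, 0, 0]
Event 3: SEND 1->0: VV[1][1]++ -> VV[1]=[0, 1, 0], msg_vec=[0, 1, 0]; VV[0]=max(VV[0],msg_vec) then VV[0][0]++ -> VV[0]=[3, 1, 0]
Event 4: SEND 0->2: VV[0][0]++ -> VV[0]=[4, 1, 0], msg_vec=[4, 1, 0]; VV[2]=max(VV[2],msg_vec) then VV[2][2]++ -> VV[2]=[4, 1, 1]
Event 5: SEND 2->1: VV[2][2]++ -> VV[2]=[4, 1, 2], msg_vec=[4, 1, 2]; VV[1]=max(VV[1],msg_vec) then VV[1][1]++ -> VV[1]=[4, 2, 2]
Event 1 stamp: [1, 0, 0]
Event 2 stamp: [2, 0, 0]
[1, 0, 0] <= [2, 0, 0]? True. Equal? False. Happens-before: True

Answer: yes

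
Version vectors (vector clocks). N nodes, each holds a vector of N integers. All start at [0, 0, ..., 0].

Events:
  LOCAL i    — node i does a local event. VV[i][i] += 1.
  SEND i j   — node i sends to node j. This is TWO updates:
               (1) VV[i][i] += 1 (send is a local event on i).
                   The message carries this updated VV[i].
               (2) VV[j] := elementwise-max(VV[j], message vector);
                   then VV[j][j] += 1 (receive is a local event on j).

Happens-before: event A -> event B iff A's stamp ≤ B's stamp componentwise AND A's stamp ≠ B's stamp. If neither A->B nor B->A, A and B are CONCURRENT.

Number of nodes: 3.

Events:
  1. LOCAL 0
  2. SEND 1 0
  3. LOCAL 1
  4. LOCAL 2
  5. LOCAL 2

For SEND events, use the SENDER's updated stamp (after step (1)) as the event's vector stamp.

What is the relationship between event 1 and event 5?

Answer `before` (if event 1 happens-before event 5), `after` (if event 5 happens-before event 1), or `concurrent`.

Initial: VV[0]=[0, 0, 0]
Initial: VV[1]=[0, 0, 0]
Initial: VV[2]=[0, 0, 0]
Event 1: LOCAL 0: VV[0][0]++ -> VV[0]=[1, 0, 0]
Event 2: SEND 1->0: VV[1][1]++ -> VV[1]=[0, 1, 0], msg_vec=[0, 1, 0]; VV[0]=max(VV[0],msg_vec) then VV[0][0]++ -> VV[0]=[2, 1, 0]
Event 3: LOCAL 1: VV[1][1]++ -> VV[1]=[0, 2, 0]
Event 4: LOCAL 2: VV[2][2]++ -> VV[2]=[0, 0, 1]
Event 5: LOCAL 2: VV[2][2]++ -> VV[2]=[0, 0, 2]
Event 1 stamp: [1, 0, 0]
Event 5 stamp: [0, 0, 2]
[1, 0, 0] <= [0, 0, 2]? False
[0, 0, 2] <= [1, 0, 0]? False
Relation: concurrent

Answer: concurrent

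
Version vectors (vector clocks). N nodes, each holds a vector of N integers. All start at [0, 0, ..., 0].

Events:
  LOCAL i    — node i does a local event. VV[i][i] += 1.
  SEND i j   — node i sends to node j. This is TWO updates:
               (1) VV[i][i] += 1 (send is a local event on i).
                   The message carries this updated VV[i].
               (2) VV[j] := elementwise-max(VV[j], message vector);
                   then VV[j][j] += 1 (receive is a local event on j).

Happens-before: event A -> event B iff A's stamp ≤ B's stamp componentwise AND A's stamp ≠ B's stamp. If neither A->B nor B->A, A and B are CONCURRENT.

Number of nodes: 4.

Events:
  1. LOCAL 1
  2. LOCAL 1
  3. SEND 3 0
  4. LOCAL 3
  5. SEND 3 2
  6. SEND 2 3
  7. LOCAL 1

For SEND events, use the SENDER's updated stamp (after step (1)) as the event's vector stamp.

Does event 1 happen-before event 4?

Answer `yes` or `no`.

Answer: no

Derivation:
Initial: VV[0]=[0, 0, 0, 0]
Initial: VV[1]=[0, 0, 0, 0]
Initial: VV[2]=[0, 0, 0, 0]
Initial: VV[3]=[0, 0, 0, 0]
Event 1: LOCAL 1: VV[1][1]++ -> VV[1]=[0, 1, 0, 0]
Event 2: LOCAL 1: VV[1][1]++ -> VV[1]=[0, 2, 0, 0]
Event 3: SEND 3->0: VV[3][3]++ -> VV[3]=[0, 0, 0, 1], msg_vec=[0, 0, 0, 1]; VV[0]=max(VV[0],msg_vec) then VV[0][0]++ -> VV[0]=[1, 0, 0, 1]
Event 4: LOCAL 3: VV[3][3]++ -> VV[3]=[0, 0, 0, 2]
Event 5: SEND 3->2: VV[3][3]++ -> VV[3]=[0, 0, 0, 3], msg_vec=[0, 0, 0, 3]; VV[2]=max(VV[2],msg_vec) then VV[2][2]++ -> VV[2]=[0, 0, 1, 3]
Event 6: SEND 2->3: VV[2][2]++ -> VV[2]=[0, 0, 2, 3], msg_vec=[0, 0, 2, 3]; VV[3]=max(VV[3],msg_vec) then VV[3][3]++ -> VV[3]=[0, 0, 2, 4]
Event 7: LOCAL 1: VV[1][1]++ -> VV[1]=[0, 3, 0, 0]
Event 1 stamp: [0, 1, 0, 0]
Event 4 stamp: [0, 0, 0, 2]
[0, 1, 0, 0] <= [0, 0, 0, 2]? False. Equal? False. Happens-before: False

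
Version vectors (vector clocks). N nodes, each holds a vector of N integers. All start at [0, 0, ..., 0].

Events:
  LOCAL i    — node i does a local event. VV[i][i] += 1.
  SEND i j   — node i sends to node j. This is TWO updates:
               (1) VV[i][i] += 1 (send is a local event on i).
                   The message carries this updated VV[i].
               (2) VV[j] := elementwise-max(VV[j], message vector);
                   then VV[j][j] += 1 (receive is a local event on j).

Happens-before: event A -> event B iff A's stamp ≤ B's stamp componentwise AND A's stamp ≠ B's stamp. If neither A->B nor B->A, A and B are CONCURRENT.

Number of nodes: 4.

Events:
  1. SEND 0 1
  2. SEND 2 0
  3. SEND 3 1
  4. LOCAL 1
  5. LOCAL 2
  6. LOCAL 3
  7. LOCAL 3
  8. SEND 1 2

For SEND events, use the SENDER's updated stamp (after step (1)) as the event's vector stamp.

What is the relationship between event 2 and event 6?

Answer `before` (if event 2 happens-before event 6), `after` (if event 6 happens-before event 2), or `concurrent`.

Initial: VV[0]=[0, 0, 0, 0]
Initial: VV[1]=[0, 0, 0, 0]
Initial: VV[2]=[0, 0, 0, 0]
Initial: VV[3]=[0, 0, 0, 0]
Event 1: SEND 0->1: VV[0][0]++ -> VV[0]=[1, 0, 0, 0], msg_vec=[1, 0, 0, 0]; VV[1]=max(VV[1],msg_vec) then VV[1][1]++ -> VV[1]=[1, 1, 0, 0]
Event 2: SEND 2->0: VV[2][2]++ -> VV[2]=[0, 0, 1, 0], msg_vec=[0, 0, 1, 0]; VV[0]=max(VV[0],msg_vec) then VV[0][0]++ -> VV[0]=[2, 0, 1, 0]
Event 3: SEND 3->1: VV[3][3]++ -> VV[3]=[0, 0, 0, 1], msg_vec=[0, 0, 0, 1]; VV[1]=max(VV[1],msg_vec) then VV[1][1]++ -> VV[1]=[1, 2, 0, 1]
Event 4: LOCAL 1: VV[1][1]++ -> VV[1]=[1, 3, 0, 1]
Event 5: LOCAL 2: VV[2][2]++ -> VV[2]=[0, 0, 2, 0]
Event 6: LOCAL 3: VV[3][3]++ -> VV[3]=[0, 0, 0, 2]
Event 7: LOCAL 3: VV[3][3]++ -> VV[3]=[0, 0, 0, 3]
Event 8: SEND 1->2: VV[1][1]++ -> VV[1]=[1, 4, 0, 1], msg_vec=[1, 4, 0, 1]; VV[2]=max(VV[2],msg_vec) then VV[2][2]++ -> VV[2]=[1, 4, 3, 1]
Event 2 stamp: [0, 0, 1, 0]
Event 6 stamp: [0, 0, 0, 2]
[0, 0, 1, 0] <= [0, 0, 0, 2]? False
[0, 0, 0, 2] <= [0, 0, 1, 0]? False
Relation: concurrent

Answer: concurrent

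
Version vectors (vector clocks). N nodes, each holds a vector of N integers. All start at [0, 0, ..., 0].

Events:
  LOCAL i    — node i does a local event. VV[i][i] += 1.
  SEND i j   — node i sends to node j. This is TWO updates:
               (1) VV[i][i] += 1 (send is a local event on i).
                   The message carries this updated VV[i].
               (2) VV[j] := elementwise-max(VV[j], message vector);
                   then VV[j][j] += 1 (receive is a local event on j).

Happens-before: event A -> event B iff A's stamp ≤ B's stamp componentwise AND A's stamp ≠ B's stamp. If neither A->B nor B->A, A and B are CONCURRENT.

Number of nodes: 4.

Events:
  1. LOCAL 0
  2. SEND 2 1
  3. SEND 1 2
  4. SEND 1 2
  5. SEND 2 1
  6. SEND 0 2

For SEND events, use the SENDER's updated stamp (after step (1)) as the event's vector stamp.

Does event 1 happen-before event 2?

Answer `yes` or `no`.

Answer: no

Derivation:
Initial: VV[0]=[0, 0, 0, 0]
Initial: VV[1]=[0, 0, 0, 0]
Initial: VV[2]=[0, 0, 0, 0]
Initial: VV[3]=[0, 0, 0, 0]
Event 1: LOCAL 0: VV[0][0]++ -> VV[0]=[1, 0, 0, 0]
Event 2: SEND 2->1: VV[2][2]++ -> VV[2]=[0, 0, 1, 0], msg_vec=[0, 0, 1, 0]; VV[1]=max(VV[1],msg_vec) then VV[1][1]++ -> VV[1]=[0, 1, 1, 0]
Event 3: SEND 1->2: VV[1][1]++ -> VV[1]=[0, 2, 1, 0], msg_vec=[0, 2, 1, 0]; VV[2]=max(VV[2],msg_vec) then VV[2][2]++ -> VV[2]=[0, 2, 2, 0]
Event 4: SEND 1->2: VV[1][1]++ -> VV[1]=[0, 3, 1, 0], msg_vec=[0, 3, 1, 0]; VV[2]=max(VV[2],msg_vec) then VV[2][2]++ -> VV[2]=[0, 3, 3, 0]
Event 5: SEND 2->1: VV[2][2]++ -> VV[2]=[0, 3, 4, 0], msg_vec=[0, 3, 4, 0]; VV[1]=max(VV[1],msg_vec) then VV[1][1]++ -> VV[1]=[0, 4, 4, 0]
Event 6: SEND 0->2: VV[0][0]++ -> VV[0]=[2, 0, 0, 0], msg_vec=[2, 0, 0, 0]; VV[2]=max(VV[2],msg_vec) then VV[2][2]++ -> VV[2]=[2, 3, 5, 0]
Event 1 stamp: [1, 0, 0, 0]
Event 2 stamp: [0, 0, 1, 0]
[1, 0, 0, 0] <= [0, 0, 1, 0]? False. Equal? False. Happens-before: False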